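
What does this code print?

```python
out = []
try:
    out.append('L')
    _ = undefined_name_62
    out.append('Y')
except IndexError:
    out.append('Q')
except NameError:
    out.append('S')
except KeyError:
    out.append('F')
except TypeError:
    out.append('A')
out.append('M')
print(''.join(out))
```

Execution trace: 'L' (try body) → 'S' (except NameError) → 'M' (after the try/except). Output: LSM

Answer: LSM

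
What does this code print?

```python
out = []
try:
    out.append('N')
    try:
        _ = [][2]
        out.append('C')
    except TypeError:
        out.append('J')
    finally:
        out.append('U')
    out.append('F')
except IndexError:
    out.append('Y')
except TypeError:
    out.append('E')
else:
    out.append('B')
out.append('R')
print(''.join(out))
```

Execution trace: 'N' (try body) → 'U' (inner finally) → 'Y' (except IndexError) → 'R' (after the try/except). Output: NUYR

Answer: NUYR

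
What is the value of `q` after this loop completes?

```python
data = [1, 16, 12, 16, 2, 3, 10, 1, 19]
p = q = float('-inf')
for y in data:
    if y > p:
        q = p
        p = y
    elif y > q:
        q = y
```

Second largest (with repeats) in [1, 16, 12, 16, 2, 3, 10, 1, 19]
`q` takes the values: -inf → 1 → 12 → 16

Answer: 16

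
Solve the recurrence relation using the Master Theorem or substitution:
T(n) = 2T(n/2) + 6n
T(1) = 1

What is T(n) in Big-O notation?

By Master Theorem: a=2, b=2, f(n)=6n. Since log_2(2) = 1 and f(n) = Θ(n^1), Case 2 applies. T(n) = O(n log n).

Answer: O(n log n)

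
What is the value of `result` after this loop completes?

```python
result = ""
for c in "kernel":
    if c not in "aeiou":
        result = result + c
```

Remove vowels from 'kernel'
`result` takes the values: "" → "k" → "kr" → "krn" → "krnl"

Answer: "krnl"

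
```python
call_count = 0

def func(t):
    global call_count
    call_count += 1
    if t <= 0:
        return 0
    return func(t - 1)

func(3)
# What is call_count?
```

Linear recursion stepping by 1: 4 calls from t=3 down to ≤0.

Answer: 4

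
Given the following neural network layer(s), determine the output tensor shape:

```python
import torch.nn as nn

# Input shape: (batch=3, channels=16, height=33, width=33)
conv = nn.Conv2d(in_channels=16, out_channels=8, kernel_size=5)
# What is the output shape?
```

Input: (3, 16, 33, 33) -> Output: (3, 8, 29, 29)

Answer: (3, 8, 29, 29)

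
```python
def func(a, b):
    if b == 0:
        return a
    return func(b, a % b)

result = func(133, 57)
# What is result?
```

func(133, 57) -> func(57, 19) -> func(19, 0) -> 19

Answer: 19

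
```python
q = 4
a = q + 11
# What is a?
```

Trace:
`q = 4` → q = 4
`a = q + 11` → a = 15
So a = 15

Answer: 15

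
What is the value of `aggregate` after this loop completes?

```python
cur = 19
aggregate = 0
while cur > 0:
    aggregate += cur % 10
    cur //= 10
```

Sum digits of 19
`aggregate` takes the values: 0 → 9 → 10

Answer: 10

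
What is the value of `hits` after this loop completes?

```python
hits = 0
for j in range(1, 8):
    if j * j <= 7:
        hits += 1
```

Count numbers where j² ≤ 7
`hits` takes the values: 0 → 1 → 2

Answer: 2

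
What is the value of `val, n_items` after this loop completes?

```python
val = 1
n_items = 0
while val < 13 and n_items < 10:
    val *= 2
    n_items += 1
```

Double until >= 13 or 10 iterations
`val, n_items` takes the values: (1, 0) → (2, 0) → (2, 1) → (4, 1) → (4, 2) → (8, 2) → (8, 3) → (16, 3) → (16, 4)

Answer: 16, 4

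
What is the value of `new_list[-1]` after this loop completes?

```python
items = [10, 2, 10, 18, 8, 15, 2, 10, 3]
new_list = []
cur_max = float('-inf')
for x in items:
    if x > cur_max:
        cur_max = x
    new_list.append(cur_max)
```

Running max ends at 18
`new_list` takes the values: [] → [10] → [10, 10] → [10, 10, 10] → [10, 10, 10, 18] → [10, 10, 10, 18, 18] → [10, 10, 10, 18, 18, 18] → [10, 10, 10, 18, 18, 18, 18] → [10, 10, 10, 18, 18, 18, 18, 18] → [10, 10, 10, 18, 18, 18, 18, 18, 18]
So `new_list[-1]` = 18

Answer: 18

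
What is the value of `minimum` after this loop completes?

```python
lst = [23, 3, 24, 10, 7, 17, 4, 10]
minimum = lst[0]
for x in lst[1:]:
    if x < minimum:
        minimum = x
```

Minimum of [23, 3, 24, 10, 7, 17, 4, 10]
`minimum` takes the values: 23 → 3

Answer: 3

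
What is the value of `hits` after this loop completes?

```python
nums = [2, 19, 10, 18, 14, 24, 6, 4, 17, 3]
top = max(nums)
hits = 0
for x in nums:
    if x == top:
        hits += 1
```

Count of max value 24 in [2, 19, 10, 18, 14, 24, 6, 4, 17, 3]
`hits` takes the values: 0 → 1

Answer: 1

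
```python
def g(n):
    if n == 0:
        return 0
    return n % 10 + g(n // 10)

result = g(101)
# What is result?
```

Sum of digits of 101: 1 + 0 + 1 = 2

Answer: 2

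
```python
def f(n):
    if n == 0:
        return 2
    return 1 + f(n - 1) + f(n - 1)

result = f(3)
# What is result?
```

f(n) = 1 + 2·f(n-1), f(0)=2. Closed form: (2+1)·2^3 - 1 = 23.

Answer: 23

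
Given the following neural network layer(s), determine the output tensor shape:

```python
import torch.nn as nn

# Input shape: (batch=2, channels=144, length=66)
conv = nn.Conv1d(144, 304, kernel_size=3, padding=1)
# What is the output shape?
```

Input: (2, 144, 66) -> Output: (2, 304, 66)

Answer: (2, 304, 66)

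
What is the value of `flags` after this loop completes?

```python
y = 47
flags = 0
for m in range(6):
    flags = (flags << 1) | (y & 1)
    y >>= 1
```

Reverse lowest 6 bits of 47
`flags` takes the values: 0 → 1 → 3 → 7 → 15 → 30 → 61

Answer: 61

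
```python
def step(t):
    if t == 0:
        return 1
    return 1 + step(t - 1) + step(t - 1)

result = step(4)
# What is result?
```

step(t) = 1 + 2·step(t-1), step(0)=1. Closed form: (1+1)·2^4 - 1 = 31.

Answer: 31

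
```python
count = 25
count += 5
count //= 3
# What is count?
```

Trace:
`count = 25` → count = 25
`count += 5` → count = 30
`count //= 3` → count = 10
So count = 10

Answer: 10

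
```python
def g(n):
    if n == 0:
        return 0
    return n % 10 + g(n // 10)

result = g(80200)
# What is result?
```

Sum of digits of 80200: 0 + 0 + 2 + 0 + 8 = 10

Answer: 10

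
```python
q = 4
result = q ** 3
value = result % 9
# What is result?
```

Trace:
`q = 4` → q = 4
`result = q ** 3` → result = 64
`value = result % 9` → value = 1
So result = 64

Answer: 64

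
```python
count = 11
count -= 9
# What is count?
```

Trace:
`count = 11` → count = 11
`count -= 9` → count = 2
So count = 2

Answer: 2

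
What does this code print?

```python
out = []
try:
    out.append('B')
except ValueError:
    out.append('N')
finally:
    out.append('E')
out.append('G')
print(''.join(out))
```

Execution trace: 'B' (try body, no exception) → 'E' (finally) → 'G' (after the try/except). Output: BEG

Answer: BEG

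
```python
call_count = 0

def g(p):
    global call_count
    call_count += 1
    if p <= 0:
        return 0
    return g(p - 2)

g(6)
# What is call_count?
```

Linear recursion stepping by 2: 4 calls from p=6 down to ≤0.

Answer: 4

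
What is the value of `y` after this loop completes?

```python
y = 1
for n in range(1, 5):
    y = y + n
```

Start at 1, add 1 through 4
`y` takes the values: 1 → 2 → 4 → 7 → 11

Answer: 11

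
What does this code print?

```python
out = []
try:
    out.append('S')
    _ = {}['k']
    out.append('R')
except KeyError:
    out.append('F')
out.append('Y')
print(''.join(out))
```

Execution trace: 'S' (try body) → 'F' (except KeyError) → 'Y' (after the try/except). Output: SFY

Answer: SFY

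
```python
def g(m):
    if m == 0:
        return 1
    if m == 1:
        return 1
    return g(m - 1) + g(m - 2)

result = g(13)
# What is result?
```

Build up from base cases: g(0)=1, g(1)=1, g(2)=2, g(3)=3, g(4)=5, g(5)=8, g(6)=13, ..., g(13)=377

Answer: 377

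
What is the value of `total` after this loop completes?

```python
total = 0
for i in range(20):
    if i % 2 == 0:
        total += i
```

Sum of even numbers 0 to 19
`total` takes the values: 0 → 2 → 6 → 12 → 20 → 30 → 42 → 56 → 72 → 90

Answer: 90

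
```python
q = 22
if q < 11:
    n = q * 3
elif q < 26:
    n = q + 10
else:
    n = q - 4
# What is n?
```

Trace:
`q = 22` → q = 22
`if q < 11: ...` → q < 11 is False, q < 26 is True → n = 32
So n = 32

Answer: 32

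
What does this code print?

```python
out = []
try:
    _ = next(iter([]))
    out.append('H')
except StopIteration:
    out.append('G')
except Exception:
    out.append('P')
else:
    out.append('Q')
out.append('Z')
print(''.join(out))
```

Execution trace: 'G' (except StopIteration) → 'Z' (after the try/except). Output: GZ

Answer: GZ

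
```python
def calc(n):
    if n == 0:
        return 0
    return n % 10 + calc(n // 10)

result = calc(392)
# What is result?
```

Sum of digits of 392: 2 + 9 + 3 = 14

Answer: 14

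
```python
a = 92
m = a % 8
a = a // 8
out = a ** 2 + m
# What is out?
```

Trace:
`a = 92` → a = 92
`m = a % 8` → m = 4
`a = a // 8` → a = 11
`out = a ** 2 + m` → out = 125
So out = 125

Answer: 125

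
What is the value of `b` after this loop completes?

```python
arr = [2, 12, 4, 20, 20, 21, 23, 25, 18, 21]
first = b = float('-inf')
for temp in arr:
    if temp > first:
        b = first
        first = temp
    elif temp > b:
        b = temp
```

Second largest (with repeats) in [2, 12, 4, 20, 20, 21, 23, 25, 18, 21]
`b` takes the values: -inf → 2 → 4 → 12 → 20 → 21 → 23

Answer: 23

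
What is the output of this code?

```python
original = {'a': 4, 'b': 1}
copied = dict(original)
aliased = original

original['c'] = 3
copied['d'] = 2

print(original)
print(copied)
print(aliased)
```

Key concept: dict() creates copy, assignment creates alias.
Step by step:
`original = {'a': 4, 'b': 1}` → original = {'a': 4, 'b': 1}
`copied = dict(original)` → copied = {'a': 4, 'b': 1}
`aliased = original` → aliased = {'a': 4, 'b': 1} (same object as original)
`original['c'] = 3` → original = {'a': 4, 'b': 1, 'c': 3} (same object as aliased); aliased = {'a': 4, 'b': 1, 'c': 3} (same object as original)
`copied['d'] = 2` → copied = {'a': 4, 'b': 1, 'd': 2}
`print(original)` → prints {'a': 4, 'b': 1, 'c': 3}
`print(copied)` → prints {'a': 4, 'b': 1, 'd': 2}
`print(aliased)` → prints {'a': 4, 'b': 1, 'c': 3}

Answer:
{'a': 4, 'b': 1, 'c': 3}
{'a': 4, 'b': 1, 'd': 2}
{'a': 4, 'b': 1, 'c': 3}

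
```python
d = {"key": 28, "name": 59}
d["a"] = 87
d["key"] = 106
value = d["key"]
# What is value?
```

Trace:
`d = {"key": 28, "name": 59}` → d = {'key': 28, 'name': 59}
`d["a"] = 87` → d = {'key': 28, 'name': 59, 'a': 87}
`d["key"] = 106` → d = {'key': 106, 'name': 59, 'a': 87}
`value = d["key"]` → value = 106
So value = 106

Answer: 106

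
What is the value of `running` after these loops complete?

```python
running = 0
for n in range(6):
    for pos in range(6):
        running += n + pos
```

Sum of all n+pos for n,pos in 6x6
`running` takes the values: 0 → 1 → 3 → 6 → 10 → 15 → 16 → 18 → 21 → 25 → 30 → 36 → 38 → 41 → 45 → 50 → 56 → 63 → 66 → 70 → 75 → 81 → 88 → 96 → 100 → 105 → 111 → 118 → 126 → 135 → 140 → 146 → 153 → 161 → 170 → 180

Answer: 180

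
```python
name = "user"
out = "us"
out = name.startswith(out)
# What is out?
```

Trace:
`name = "user"` → name = 'user'
`out = "us"` → out = 'us'
`out = name.startswith(out)` → out = True
So out = True

Answer: True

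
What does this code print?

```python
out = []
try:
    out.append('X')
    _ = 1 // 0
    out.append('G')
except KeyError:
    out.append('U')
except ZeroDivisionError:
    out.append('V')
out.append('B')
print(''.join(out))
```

Execution trace: 'X' (try body) → 'V' (except ZeroDivisionError) → 'B' (after the try/except). Output: XVB

Answer: XVB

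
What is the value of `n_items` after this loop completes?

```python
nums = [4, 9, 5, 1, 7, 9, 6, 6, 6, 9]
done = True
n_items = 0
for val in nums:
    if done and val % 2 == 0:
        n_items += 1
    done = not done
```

Count even values at even positions
`n_items` takes the values: 0 → 1 → 2 → 3

Answer: 3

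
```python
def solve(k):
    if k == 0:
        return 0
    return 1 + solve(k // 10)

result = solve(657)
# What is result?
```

Count of digits of 657: 3

Answer: 3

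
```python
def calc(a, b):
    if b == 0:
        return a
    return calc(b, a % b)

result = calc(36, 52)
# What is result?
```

calc(36, 52) -> calc(52, 36) -> calc(36, 16) -> calc(16, 4) -> calc(4, 0) -> 4

Answer: 4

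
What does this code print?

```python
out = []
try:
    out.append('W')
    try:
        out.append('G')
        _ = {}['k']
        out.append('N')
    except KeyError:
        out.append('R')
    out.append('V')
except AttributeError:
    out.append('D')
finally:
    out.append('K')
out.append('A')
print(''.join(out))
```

Execution trace: 'W' (try body) → 'G' (inner try body) → 'R' (inner except KeyError) → 'V' (try body, no exception) → 'K' (finally) → 'A' (after the try/except). Output: WGRVKA

Answer: WGRVKA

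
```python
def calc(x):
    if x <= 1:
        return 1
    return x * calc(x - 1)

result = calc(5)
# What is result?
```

calc(5) = 5 * 4 * 3 * 2 * 1 = 120

Answer: 120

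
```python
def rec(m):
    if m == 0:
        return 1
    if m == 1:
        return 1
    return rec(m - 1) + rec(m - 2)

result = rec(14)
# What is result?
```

Build up from base cases: rec(0)=1, rec(1)=1, rec(2)=2, rec(3)=3, rec(4)=5, rec(5)=8, rec(6)=13, ..., rec(14)=610

Answer: 610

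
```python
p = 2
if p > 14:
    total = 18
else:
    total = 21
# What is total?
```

Trace:
`p = 2` → p = 2
`if p > 14: ...` → p > 14 is False, take else branch → total = 21
So total = 21

Answer: 21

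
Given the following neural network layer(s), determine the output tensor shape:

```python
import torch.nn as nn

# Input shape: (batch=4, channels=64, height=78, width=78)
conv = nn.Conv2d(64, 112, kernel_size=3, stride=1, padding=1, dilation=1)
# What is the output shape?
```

Input: (4, 64, 78, 78) -> Output: (4, 112, 78, 78)

Answer: (4, 112, 78, 78)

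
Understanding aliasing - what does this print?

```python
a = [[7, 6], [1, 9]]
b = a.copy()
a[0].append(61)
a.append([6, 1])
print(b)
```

Key concept: shallow copy with nested lists.
Step by step:
`a = [[7, 6], [1, 9]]` → a = [[7, 6], [1, 9]]
`b = a.copy()` → b = [[7, 6], [1, 9]]
`a[0].append(61)` → a = [[7, 6, 61], [1, 9]]; b = [[7, 6, 61], [1, 9]]
`a.append([6, 1])` → a = [[7, 6, 61], [1, 9], [6, 1]]
`print(b)` → prints [[7, 6, 61], [1, 9]]

Answer: [[7, 6, 61], [1, 9]]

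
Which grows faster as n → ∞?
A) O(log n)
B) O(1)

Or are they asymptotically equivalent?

O(log n) vs O(1): Higher order terms dominate.

Answer: A) O(log n) grows faster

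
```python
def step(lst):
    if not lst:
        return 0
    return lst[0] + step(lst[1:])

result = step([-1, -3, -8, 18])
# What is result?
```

(-1) + (-3) + (-8) + 18 + 0 = 6

Answer: 6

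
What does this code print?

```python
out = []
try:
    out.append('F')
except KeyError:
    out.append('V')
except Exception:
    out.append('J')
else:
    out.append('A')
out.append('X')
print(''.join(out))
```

Execution trace: 'F' (try body, no exception) → 'A' (else) → 'X' (after the try/except). Output: FAX

Answer: FAX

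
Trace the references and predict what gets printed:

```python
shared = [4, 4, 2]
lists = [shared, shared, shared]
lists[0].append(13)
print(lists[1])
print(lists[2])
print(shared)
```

Key concept: list of same reference.
Step by step:
`shared = [4, 4, 2]` → shared = [4, 4, 2]
`lists = [shared, shared, shared]` → lists = [[4, 4, 2], [4, 4, 2], [4, 4, 2]]
`lists[0].append(13)` → shared = [4, 4, 2, 13]; lists = [[4, 4, 2, 13], [4, 4, 2, 13], [4, 4, 2, 13]]
`print(lists[1])` → prints [4, 4, 2, 13]
`print(lists[2])` → prints [4, 4, 2, 13]
`print(shared)` → prints [4, 4, 2, 13]

Answer:
[4, 4, 2, 13]
[4, 4, 2, 13]
[4, 4, 2, 13]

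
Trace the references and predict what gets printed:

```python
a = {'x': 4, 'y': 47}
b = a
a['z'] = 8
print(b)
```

Key concept: dict aliasing.
Step by step:
`a = {'x': 4, 'y': 47}` → a = {'x': 4, 'y': 47}
`b = a` → b = {'x': 4, 'y': 47} (same object as a)
`a['z'] = 8` → a = {'x': 4, 'y': 47, 'z': 8} (same object as b); b = {'x': 4, 'y': 47, 'z': 8} (same object as a)
`print(b)` → prints {'x': 4, 'y': 47, 'z': 8}

Answer: {'x': 4, 'y': 47, 'z': 8}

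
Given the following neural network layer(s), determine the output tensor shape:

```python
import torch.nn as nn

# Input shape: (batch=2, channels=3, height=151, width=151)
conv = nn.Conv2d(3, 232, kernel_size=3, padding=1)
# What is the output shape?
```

Input: (2, 3, 151, 151) -> Output: (2, 232, 151, 151)

Answer: (2, 232, 151, 151)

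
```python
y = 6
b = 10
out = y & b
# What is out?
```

Trace:
`y = 6` → y = 6
`b = 10` → b = 10
`out = y & b` → out = 2
So out = 2

Answer: 2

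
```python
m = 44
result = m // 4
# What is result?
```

Trace:
`m = 44` → m = 44
`result = m // 4` → result = 11
So result = 11

Answer: 11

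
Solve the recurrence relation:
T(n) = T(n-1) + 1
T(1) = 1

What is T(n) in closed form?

Unrolling: T(n) = T(1) + 1·(n-1) = 1 + 1(n-1) = n.

Answer: T(n) = n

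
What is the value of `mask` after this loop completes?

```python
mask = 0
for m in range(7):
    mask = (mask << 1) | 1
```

Build 7 consecutive 1-bits: 0b1111111
`mask` takes the values: 0 → 1 → 3 → 7 → 15 → 31 → 63 → 127

Answer: 127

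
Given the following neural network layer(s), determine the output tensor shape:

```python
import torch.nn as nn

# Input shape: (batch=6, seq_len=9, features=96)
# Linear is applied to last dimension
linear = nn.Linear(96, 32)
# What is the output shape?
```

Input: (6, 9, 96) -> Output: (6, 9, 32)

Answer: (6, 9, 32)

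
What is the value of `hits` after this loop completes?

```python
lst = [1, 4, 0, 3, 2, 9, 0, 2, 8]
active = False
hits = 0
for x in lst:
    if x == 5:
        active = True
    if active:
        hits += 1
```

Count elements after first 5 in [1, 4, 0, 3, 2, 9, 0, 2, 8]
`hits` takes the values: 0

Answer: 0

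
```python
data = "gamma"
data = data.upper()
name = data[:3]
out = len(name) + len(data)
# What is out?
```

Trace:
`data = "gamma"` → data = 'gamma'
`data = data.upper()` → data = 'GAMMA'
`name = data[:3]` → name = 'GAM'
`out = len(name) + len(data)` → out = 8
So out = 8

Answer: 8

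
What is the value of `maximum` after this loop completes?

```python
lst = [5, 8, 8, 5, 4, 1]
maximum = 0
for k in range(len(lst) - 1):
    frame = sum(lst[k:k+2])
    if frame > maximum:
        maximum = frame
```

Max sum of 2-element window in [5, 8, 8, 5, 4, 1]
`maximum` takes the values: 0 → 13 → 16

Answer: 16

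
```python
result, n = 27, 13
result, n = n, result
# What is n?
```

Trace:
`result, n = 27, 13` → result = 27; n = 13
`result, n = n, result` → result = 13; n = 27
So n = 27

Answer: 27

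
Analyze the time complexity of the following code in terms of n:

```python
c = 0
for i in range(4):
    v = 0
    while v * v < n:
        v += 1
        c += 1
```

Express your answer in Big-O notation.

Each loop level contributes: 1 × √n. Multiplying the contributions gives O(√n).

Answer: O(√n)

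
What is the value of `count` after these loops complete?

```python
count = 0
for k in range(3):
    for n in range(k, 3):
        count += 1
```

Upper triangle: 3 + 2 + ... + 1
`count` takes the values: 0 → 1 → 2 → 3 → 4 → 5 → 6

Answer: 6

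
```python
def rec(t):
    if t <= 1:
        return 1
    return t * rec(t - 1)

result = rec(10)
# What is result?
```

rec(10) = 10 * 9 * 8 * 7 * 6 * 5 * 4 * 3 * 2 * 1 = 3628800

Answer: 3628800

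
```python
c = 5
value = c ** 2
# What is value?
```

Trace:
`c = 5` → c = 5
`value = c ** 2` → value = 25
So value = 25

Answer: 25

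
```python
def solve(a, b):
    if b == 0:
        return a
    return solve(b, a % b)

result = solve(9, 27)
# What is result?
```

solve(9, 27) -> solve(27, 9) -> solve(9, 0) -> 9

Answer: 9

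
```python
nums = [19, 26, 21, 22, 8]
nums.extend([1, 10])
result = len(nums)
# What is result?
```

Trace:
`nums = [19, 26, 21, 22, 8]` → nums = [19, 26, 21, 22, 8]
`nums.extend([1, 10])` → nums = [19, 26, 21, 22, 8, 1, 10]
`result = len(nums)` → result = 7
So result = 7

Answer: 7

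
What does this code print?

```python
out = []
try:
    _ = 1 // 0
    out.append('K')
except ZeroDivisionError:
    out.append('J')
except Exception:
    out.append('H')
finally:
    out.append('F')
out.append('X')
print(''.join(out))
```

Execution trace: 'J' (except ZeroDivisionError) → 'F' (finally) → 'X' (after the try/except). Output: JFX

Answer: JFX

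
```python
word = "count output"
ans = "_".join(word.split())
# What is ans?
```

Trace:
`word = "count output"` → word = 'count output'
`ans = "_".join(word.split())` → ans = 'count_output'
So ans = 'count_output'

Answer: 'count_output'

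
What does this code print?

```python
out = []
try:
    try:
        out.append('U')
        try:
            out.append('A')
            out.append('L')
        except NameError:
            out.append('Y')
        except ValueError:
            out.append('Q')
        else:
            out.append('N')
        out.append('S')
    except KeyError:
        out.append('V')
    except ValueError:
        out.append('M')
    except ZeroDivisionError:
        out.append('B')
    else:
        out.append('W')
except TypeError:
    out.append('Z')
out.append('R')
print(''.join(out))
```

Execution trace: 'U' (try body) → 'A' (inner try body) → 'L' (inner try body, no exception) → 'N' (inner else) → 'S' (try body, no exception) → 'W' (else) → 'R' (after the try/except). Output: UALNSWR

Answer: UALNSWR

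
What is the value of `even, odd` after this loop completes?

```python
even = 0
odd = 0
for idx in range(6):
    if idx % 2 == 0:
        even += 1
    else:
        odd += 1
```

Count evens and odds in range(6)
`even, odd` takes the values: (0, 0) → (1, 0) → (1, 1) → (2, 1) → (2, 2) → (3, 2) → (3, 3)

Answer: 3, 3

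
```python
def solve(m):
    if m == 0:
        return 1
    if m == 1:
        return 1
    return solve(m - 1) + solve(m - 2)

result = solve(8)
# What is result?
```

Build up from base cases: solve(0)=1, solve(1)=1, solve(2)=2, solve(3)=3, solve(4)=5, solve(5)=8, solve(6)=13, ..., solve(8)=34

Answer: 34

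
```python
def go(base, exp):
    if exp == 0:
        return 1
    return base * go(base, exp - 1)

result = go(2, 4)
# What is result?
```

go(2, 4) = 2 * 2 * 2 * 2 = 16

Answer: 16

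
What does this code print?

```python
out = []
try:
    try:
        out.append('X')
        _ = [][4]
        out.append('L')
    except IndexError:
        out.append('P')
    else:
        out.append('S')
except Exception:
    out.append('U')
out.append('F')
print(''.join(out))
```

Execution trace: 'X' (inner try body) → 'P' (inner except IndexError) → 'F' (after the try/except). Output: XPF

Answer: XPF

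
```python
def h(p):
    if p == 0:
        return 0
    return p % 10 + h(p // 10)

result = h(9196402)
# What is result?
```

Sum of digits of 9196402: 2 + 0 + 4 + 6 + 9 + 1 + 9 = 31

Answer: 31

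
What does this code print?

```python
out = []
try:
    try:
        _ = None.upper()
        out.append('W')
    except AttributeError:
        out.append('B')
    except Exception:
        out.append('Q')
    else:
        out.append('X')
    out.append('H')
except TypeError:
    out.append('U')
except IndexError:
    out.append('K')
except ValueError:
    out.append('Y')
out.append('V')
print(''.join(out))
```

Execution trace: 'B' (inner except AttributeError) → 'H' (try body, no exception) → 'V' (after the try/except). Output: BHV

Answer: BHV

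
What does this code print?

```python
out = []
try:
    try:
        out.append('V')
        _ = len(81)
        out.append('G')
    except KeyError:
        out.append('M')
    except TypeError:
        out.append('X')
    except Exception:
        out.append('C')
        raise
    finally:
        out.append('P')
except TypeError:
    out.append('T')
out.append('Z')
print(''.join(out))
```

Execution trace: 'V' (inner try body) → 'X' (inner except TypeError) → 'P' (inner finally) → 'Z' (after the try/except). Output: VXPZ

Answer: VXPZ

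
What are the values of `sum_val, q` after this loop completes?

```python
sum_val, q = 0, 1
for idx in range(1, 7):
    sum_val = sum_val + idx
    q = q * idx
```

Sum and factorial of 1 to 6
`sum_val, q` takes the values: (0, 1) → (1, 1) → (3, 1) → (3, 2) → (6, 2) → (6, 6) → (10, 6) → (10, 24) → (15, 24) → (15, 120) → (21, 120) → (21, 720)

Answer: 21, 720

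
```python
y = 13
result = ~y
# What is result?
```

Trace:
`y = 13` → y = 13
`result = ~y` → result = -14
So result = -14

Answer: -14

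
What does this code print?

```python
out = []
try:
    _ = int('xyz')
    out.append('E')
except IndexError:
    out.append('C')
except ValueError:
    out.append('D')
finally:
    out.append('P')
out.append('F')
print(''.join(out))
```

Execution trace: 'D' (except ValueError) → 'P' (finally) → 'F' (after the try/except). Output: DPF

Answer: DPF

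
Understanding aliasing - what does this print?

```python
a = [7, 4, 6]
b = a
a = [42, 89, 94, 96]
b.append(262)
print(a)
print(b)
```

Key concept: rebinding vs mutation: a is rebound to a new list, b still points at the original.
Step by step:
`a = [7, 4, 6]` → a = [7, 4, 6]
`b = a` → b = [7, 4, 6] (same object as a)
`a = [42, 89, 94, 96]` → a = [42, 89, 94, 96]
`b.append(262)` → b = [7, 4, 6, 262]
`print(a)` → prints [42, 89, 94, 96]
`print(b)` → prints [7, 4, 6, 262]

Answer:
[42, 89, 94, 96]
[7, 4, 6, 262]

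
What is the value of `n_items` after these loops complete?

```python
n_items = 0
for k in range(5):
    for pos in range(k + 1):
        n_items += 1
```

Triangle: 1 + 2 + ... + 5
`n_items` takes the values: 0 → 1 → 2 → 3 → 4 → 5 → 6 → 7 → 8 → 9 → 10 → 11 → 12 → 13 → 14 → 15

Answer: 15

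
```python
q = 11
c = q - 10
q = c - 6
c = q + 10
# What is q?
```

Trace:
`q = 11` → q = 11
`c = q - 10` → c = 1
`q = c - 6` → q = -5
`c = q + 10` → c = 5
So q = -5

Answer: -5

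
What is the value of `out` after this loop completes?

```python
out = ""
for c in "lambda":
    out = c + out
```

Reverse 'lambda'
`out` takes the values: "" → "l" → "al" → "mal" → "bmal" → "dbmal" → "adbmal"

Answer: "adbmal"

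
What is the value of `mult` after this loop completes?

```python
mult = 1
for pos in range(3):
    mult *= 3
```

3^3 = 27
`mult` takes the values: 1 → 3 → 9 → 27

Answer: 27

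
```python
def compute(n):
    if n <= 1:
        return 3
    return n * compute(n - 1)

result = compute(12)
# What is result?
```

compute(12) = 12 * 11 * 10 * 9 * 8 * 7 * 6 * 5 * 4 * 3 * 2 * 3 = 1437004800

Answer: 1437004800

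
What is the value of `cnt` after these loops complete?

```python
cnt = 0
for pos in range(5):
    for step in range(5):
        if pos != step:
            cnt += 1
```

5² - 5 (exclude diagonal)
`cnt` takes the values: 0 → 1 → 2 → 3 → 4 → 5 → 6 → 7 → 8 → 9 → 10 → 11 → 12 → 13 → 14 → 15 → 16 → 17 → 18 → 19 → 20

Answer: 20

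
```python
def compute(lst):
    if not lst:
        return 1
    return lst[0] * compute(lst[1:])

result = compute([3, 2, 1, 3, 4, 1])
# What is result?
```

Product over [3, 2, 1, 3, 4, 1] = 3 * 2 * 1 * 3 * 4 * 1 = 72

Answer: 72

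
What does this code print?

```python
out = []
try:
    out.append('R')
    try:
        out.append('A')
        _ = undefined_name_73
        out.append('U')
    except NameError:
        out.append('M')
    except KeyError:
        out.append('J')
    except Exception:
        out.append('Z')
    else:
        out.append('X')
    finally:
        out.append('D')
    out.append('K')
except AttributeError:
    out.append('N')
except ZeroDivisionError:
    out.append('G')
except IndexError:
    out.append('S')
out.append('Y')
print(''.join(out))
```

Execution trace: 'R' (try body) → 'A' (inner try body) → 'M' (inner except NameError) → 'D' (inner finally) → 'K' (try body, no exception) → 'Y' (after the try/except). Output: RAMDKY

Answer: RAMDKY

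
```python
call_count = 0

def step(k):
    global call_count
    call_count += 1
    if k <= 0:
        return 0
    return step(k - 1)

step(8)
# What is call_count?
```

Linear recursion stepping by 1: 9 calls from k=8 down to ≤0.

Answer: 9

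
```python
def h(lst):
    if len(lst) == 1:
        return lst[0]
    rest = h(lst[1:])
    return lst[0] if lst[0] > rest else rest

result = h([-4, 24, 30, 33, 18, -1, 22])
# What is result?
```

Recursive max over [-4, 24, 30, 33, 18, -1, 22] = 33

Answer: 33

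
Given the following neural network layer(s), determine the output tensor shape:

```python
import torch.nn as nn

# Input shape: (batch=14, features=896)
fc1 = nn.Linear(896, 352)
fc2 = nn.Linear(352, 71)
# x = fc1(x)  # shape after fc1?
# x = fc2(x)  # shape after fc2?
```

Input: (14, 896) -> after fc1: (14, 352) -> Output: (14, 71)

Answer: (14, 71)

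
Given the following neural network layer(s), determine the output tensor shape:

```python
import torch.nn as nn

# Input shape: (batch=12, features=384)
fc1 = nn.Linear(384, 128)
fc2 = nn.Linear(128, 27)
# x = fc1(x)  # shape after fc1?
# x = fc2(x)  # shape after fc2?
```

Input: (12, 384) -> after fc1: (12, 128) -> Output: (12, 27)

Answer: (12, 27)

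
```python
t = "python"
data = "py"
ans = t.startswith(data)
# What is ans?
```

Trace:
`t = "python"` → t = 'python'
`data = "py"` → data = 'py'
`ans = t.startswith(data)` → ans = True
So ans = True

Answer: True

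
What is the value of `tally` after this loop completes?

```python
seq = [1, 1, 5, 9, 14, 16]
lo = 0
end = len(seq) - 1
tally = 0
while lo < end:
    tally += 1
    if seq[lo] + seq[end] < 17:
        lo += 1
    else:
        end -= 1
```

Steps to find pair summing to 17
`tally` takes the values: 0 → 1 → 2 → 3 → 4 → 5

Answer: 5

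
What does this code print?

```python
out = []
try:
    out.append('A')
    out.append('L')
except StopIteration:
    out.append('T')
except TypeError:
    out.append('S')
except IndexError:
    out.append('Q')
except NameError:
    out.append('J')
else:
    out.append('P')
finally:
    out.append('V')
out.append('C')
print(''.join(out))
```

Execution trace: 'A' (try body) → 'L' (try body, no exception) → 'P' (else) → 'V' (finally) → 'C' (after the try/except). Output: ALPVC

Answer: ALPVC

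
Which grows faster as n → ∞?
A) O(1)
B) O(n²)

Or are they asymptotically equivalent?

O(1) vs O(n²): Higher order terms dominate.

Answer: B) O(n²) grows faster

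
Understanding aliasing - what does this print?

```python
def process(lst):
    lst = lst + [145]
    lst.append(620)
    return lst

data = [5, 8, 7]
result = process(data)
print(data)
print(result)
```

Key concept: rebinding parameter vs mutation.
Step by step:
`data = [5, 8, 7]` → data = [5, 8, 7]
`result = process(data)` → result = [5, 8, 7, 145, 620]
`print(data)` → prints [5, 8, 7]
`print(result)` → prints [5, 8, 7, 145, 620]

Answer:
[5, 8, 7]
[5, 8, 7, 145, 620]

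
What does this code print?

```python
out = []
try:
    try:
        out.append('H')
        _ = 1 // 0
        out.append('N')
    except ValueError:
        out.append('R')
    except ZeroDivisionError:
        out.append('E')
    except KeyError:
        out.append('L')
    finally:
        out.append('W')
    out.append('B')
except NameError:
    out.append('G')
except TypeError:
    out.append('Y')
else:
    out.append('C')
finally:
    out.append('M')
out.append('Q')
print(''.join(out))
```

Execution trace: 'H' (inner try body) → 'E' (inner except ZeroDivisionError) → 'W' (inner finally) → 'B' (try body, no exception) → 'C' (else) → 'M' (finally) → 'Q' (after the try/except). Output: HEWBCMQ

Answer: HEWBCMQ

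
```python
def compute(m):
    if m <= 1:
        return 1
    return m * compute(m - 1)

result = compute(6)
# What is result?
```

compute(6) = 6 * 5 * 4 * 3 * 2 * 1 = 720

Answer: 720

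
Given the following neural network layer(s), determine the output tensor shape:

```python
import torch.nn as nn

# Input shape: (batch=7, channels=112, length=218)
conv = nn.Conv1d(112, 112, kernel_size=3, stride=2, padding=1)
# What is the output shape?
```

Input: (7, 112, 218) -> Output: (7, 112, 109)

Answer: (7, 112, 109)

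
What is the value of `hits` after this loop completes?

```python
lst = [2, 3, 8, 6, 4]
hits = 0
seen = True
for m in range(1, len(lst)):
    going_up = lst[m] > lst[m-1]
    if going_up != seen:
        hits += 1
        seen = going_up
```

Count direction changes in [2, 3, 8, 6, 4]
`hits` takes the values: 0 → 1

Answer: 1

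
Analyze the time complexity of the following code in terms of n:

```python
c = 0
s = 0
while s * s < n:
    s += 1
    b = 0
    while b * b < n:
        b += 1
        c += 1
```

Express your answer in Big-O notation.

Each loop level contributes: √n × √n. Multiplying the contributions gives O(n).

Answer: O(n)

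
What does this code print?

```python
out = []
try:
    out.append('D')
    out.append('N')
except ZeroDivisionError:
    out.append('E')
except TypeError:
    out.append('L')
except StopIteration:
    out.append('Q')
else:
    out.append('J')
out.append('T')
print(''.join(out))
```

Execution trace: 'D' (try body) → 'N' (try body, no exception) → 'J' (else) → 'T' (after the try/except). Output: DNJT

Answer: DNJT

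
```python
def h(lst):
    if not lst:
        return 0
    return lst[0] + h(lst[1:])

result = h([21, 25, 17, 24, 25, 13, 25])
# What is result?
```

21 + 25 + 17 + 24 + 25 + 13 + 25 + 0 = 150

Answer: 150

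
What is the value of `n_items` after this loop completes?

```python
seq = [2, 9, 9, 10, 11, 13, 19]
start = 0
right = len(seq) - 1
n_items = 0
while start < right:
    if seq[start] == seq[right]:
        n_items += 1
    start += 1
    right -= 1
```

Count matching pairs from ends
`n_items` takes the values: 0

Answer: 0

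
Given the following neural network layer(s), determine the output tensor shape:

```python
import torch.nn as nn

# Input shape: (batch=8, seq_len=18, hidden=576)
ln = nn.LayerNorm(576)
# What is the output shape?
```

Input: (8, 18, 576) -> Output: (8, 18, 576)

Answer: (8, 18, 576)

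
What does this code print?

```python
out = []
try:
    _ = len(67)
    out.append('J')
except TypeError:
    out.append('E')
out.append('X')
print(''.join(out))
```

Execution trace: 'E' (except TypeError) → 'X' (after the try/except). Output: EX

Answer: EX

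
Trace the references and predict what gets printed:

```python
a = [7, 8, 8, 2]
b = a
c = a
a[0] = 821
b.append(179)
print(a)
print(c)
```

Key concept: multiple aliases.
Step by step:
`a = [7, 8, 8, 2]` → a = [7, 8, 8, 2]
`b = a` → b = [7, 8, 8, 2] (same object as a)
`c = a` → c = [7, 8, 8, 2] (same object as a, b)
`a[0] = 821` → a = [821, 8, 8, 2] (same object as b, c); b = [821, 8, 8, 2] (same object as a, c); c = [821, 8, 8, 2] (same object as a, b)
`b.append(179)` → a = [821, 8, 8, 2, 179] (same object as b, c); b = [821, 8, 8, 2, 179] (same object as a, c); c = [821, 8, 8, 2, 179] (same object as a, b)
`print(a)` → prints [821, 8, 8, 2, 179]
`print(c)` → prints [821, 8, 8, 2, 179]

Answer:
[821, 8, 8, 2, 179]
[821, 8, 8, 2, 179]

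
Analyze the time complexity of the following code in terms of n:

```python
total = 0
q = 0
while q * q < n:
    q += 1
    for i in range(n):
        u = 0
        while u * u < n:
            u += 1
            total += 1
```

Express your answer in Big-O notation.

Each loop level contributes: √n × n × √n. Multiplying the contributions gives O(n^2).

Answer: O(n^2)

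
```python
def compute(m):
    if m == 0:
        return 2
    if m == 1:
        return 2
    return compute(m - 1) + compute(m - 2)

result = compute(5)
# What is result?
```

Build up from base cases: compute(0)=2, compute(1)=2, compute(2)=4, compute(3)=6, compute(4)=10, compute(5)=16

Answer: 16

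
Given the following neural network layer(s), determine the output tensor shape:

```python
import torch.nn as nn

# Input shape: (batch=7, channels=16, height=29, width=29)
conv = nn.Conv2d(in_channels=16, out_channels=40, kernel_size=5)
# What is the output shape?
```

Input: (7, 16, 29, 29) -> Output: (7, 40, 25, 25)

Answer: (7, 40, 25, 25)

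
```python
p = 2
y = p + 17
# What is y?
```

Trace:
`p = 2` → p = 2
`y = p + 17` → y = 19
So y = 19

Answer: 19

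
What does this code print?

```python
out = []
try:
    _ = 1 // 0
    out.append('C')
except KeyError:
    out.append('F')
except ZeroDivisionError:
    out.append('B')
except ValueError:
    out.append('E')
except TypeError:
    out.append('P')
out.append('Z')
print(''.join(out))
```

Execution trace: 'B' (except ZeroDivisionError) → 'Z' (after the try/except). Output: BZ

Answer: BZ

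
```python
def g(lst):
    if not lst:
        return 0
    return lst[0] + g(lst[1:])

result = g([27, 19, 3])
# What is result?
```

27 + 19 + 3 + 0 = 49

Answer: 49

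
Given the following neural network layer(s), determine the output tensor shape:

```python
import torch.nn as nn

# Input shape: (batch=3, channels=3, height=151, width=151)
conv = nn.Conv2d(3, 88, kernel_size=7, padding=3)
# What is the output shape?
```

Input: (3, 3, 151, 151) -> Output: (3, 88, 151, 151)

Answer: (3, 88, 151, 151)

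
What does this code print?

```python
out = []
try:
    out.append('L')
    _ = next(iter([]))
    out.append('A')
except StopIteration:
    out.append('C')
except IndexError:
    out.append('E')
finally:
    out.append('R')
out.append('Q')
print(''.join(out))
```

Execution trace: 'L' (try body) → 'C' (except StopIteration) → 'R' (finally) → 'Q' (after the try/except). Output: LCRQ

Answer: LCRQ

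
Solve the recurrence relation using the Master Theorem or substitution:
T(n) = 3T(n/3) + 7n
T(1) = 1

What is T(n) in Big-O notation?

By Master Theorem: a=3, b=3, f(n)=7n. Since log_3(3) = 1 and f(n) = Θ(n^1), Case 2 applies. T(n) = O(n log n).

Answer: O(n log n)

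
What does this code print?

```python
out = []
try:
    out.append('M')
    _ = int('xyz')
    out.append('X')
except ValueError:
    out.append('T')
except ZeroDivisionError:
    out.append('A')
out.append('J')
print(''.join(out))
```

Execution trace: 'M' (try body) → 'T' (except ValueError) → 'J' (after the try/except). Output: MTJ

Answer: MTJ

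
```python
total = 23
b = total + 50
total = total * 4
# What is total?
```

Trace:
`total = 23` → total = 23
`b = total + 50` → b = 73
`total = total * 4` → total = 92
So total = 92

Answer: 92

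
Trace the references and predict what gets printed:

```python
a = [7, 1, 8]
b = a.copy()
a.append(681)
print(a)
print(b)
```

Key concept: list.copy() creates independent copy.
Step by step:
`a = [7, 1, 8]` → a = [7, 1, 8]
`b = a.copy()` → b = [7, 1, 8]
`a.append(681)` → a = [7, 1, 8, 681]
`print(a)` → prints [7, 1, 8, 681]
`print(b)` → prints [7, 1, 8]

Answer:
[7, 1, 8, 681]
[7, 1, 8]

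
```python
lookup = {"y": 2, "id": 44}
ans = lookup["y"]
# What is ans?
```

Trace:
`lookup = {"y": 2, "id": 44}` → lookup = {'y': 2, 'id': 44}
`ans = lookup["y"]` → ans = 2
So ans = 2

Answer: 2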